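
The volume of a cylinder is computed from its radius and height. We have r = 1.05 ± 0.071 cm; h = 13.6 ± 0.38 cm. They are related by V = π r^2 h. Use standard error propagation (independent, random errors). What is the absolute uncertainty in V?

6.50 cm^3

Relative error in a monomial: (δV/V)² = Σ (nᵢ · δxᵢ/xᵢ)².
  (2·δr/r)² = (2×0.0676)² = 0.0183;  (1·δh/h)² = (1×0.0279)² = 0.000781
δV/V = √(0.0191) = 0.138
V = 47.1 cm^3, so δV = 0.138 × 47.1 = 6.50 cm^3.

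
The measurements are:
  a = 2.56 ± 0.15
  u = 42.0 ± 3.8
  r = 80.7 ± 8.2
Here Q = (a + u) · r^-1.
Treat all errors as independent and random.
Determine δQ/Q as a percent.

13.3%

Let w = a + u = 44.6. δw = √(δa² + δu²) = √(0.0225 + 14.4) = 3.80, so δw/w = 0.0853.
Q is then a monomial in w, r:
δQ/Q = √((δw/w)² + (-1·δr/r)²) = √(0.00728 + 0.0103) = 0.133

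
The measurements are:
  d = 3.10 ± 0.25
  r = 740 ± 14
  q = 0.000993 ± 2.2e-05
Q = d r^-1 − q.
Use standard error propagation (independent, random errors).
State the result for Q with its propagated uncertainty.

Let p = d·r^-1 = 0.00419. δp/p = √((1·δd/d)² + (-1·δr/r)²) = √(0.00650 + 0.000358) = 0.0828, so δp = 0.000347.
Q = p − q: δQ = √(δp² + δq²) = √(1.2e-07 + 4.84e-10) = 0.000348
Q = 0.00320.

0.00320 ± 0.000348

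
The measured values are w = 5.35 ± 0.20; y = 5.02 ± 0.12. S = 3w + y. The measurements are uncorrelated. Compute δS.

0.612

Absolute uncertainties add in quadrature for a linear combination:
  (3·δw)² = 0.360;  (δy)² = 0.0144
δS = √(0.374) = 0.612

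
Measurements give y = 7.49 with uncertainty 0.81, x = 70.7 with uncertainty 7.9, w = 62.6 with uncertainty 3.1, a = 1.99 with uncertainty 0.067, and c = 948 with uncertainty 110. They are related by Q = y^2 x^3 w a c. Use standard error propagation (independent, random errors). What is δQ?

9.83e+11

Each factor contributes (exponent × relative error)² to (δQ/Q)²:
  (2·δy/y)² = (2×0.108)² = 0.0468;  (3·δx/x)² = (3×0.112)² = 0.112;  (1·δw/w)² = (1×0.0495)² = 0.00245;  (1·δa/a)² = (1×0.0337)² = 0.00113;  (1·δc/c)² = (1×0.116)² = 0.0135
δQ/Q = √(0.176) = 0.420
Q = 2.34e+12, so δQ = 0.420 × 2.34e+12 = 9.83e+11.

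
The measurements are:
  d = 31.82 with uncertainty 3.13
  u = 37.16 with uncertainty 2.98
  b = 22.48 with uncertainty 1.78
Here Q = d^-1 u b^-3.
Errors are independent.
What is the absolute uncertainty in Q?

Each factor contributes (exponent × relative error)² to (δQ/Q)²:
  (-1·δd/d)² = (-1×0.0984)² = 0.00968;  (1·δu/u)² = (1×0.0802)² = 0.00643;  (-3·δb/b)² = (-3×0.0792)² = 0.0564
δQ/Q = √(0.0725) = 0.269
Q = 0.0001028, so δQ = 0.269 × 0.0001028 = 2.77e-05.

2.77e-05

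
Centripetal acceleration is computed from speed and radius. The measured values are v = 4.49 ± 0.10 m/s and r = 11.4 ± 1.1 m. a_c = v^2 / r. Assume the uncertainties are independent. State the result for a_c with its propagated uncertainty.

1.77 ± 0.188 m/s^2

Relative error in a monomial: (δa_c/a_c)² = Σ (nᵢ · δxᵢ/xᵢ)².
  (2·δv/v)² = (2×0.0223)² = 0.00198;  (-1·δr/r)² = (-1×0.0965)² = 0.00931
δa_c/a_c = √(0.0113) = 0.106
a_c = 1.77 m/s^2, so δa_c = 0.106 × 1.77 = 0.188 m/s^2.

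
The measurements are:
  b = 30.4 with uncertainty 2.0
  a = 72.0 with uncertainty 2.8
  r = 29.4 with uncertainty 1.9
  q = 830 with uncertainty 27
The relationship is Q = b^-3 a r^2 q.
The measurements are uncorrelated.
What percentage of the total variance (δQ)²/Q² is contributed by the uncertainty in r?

28.7%

(δQ/Q)² = (-3·δb/b)² + (1·δa/a)² + (2·δr/r)² + (1·δq/q)²
  b term: (-3×0.0658)² = 0.0390
  a term: (1×0.0389)² = 0.00151
  r term: (2×0.0646)² = 0.0167
  q term: (1×0.0325)² = 0.00106
Total = 0.0582. Share from r = 0.0167/0.0582 = 0.287.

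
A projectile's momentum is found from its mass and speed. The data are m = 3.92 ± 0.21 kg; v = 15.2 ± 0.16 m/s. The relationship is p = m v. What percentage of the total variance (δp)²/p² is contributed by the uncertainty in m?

(δp/p)² = (1·δm/m)² + (1·δv/v)²
  m term: (1×0.0536)² = 0.00287
  v term: (1×0.0105)² = 0.000111
Total = 0.00298. Share from m = 0.00287/0.00298 = 0.963.

96.3%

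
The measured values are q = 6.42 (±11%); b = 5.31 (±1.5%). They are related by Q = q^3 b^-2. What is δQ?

Since Q is a product/quotient, work with relative uncertainties:
  (3·δq/q)² = (3×0.110)² = 0.109;  (-2·δb/b)² = (-2×0.0150)² = 0.000900
δQ/Q = √(0.110) = 0.331
Q = 9.38, so δQ = 0.331 × 9.38 = 3.11.

3.11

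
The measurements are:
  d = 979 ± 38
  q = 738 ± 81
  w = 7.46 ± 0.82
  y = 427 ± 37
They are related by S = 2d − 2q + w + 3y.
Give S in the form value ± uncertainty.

Sums and differences: (δS)² = Σ (cᵢ δxᵢ)².
  (2·δd)² = 5780;  (2·δq)² = 26200;  (δw)² = 0.672;  (3·δy)² = 12300
δS = √(44300) = 211
S = 1770.

1770 ± 211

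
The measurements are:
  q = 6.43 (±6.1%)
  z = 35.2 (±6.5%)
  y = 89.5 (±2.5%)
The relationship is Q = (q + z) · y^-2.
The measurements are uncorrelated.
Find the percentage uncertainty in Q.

Let u = q + z = 41.6. δu = √(δq² + δz²) = √(0.154 + 5.23) = 2.32, so δu/u = 0.0558.
Q is then a monomial in u, y:
δQ/Q = √((δu/u)² + (-2·δy/y)²) = √(0.00311 + 0.00250) = 0.0749

7.49%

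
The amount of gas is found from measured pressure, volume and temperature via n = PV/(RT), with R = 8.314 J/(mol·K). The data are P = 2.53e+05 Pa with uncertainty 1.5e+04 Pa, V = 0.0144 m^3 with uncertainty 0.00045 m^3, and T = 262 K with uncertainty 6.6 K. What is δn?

0.120 mol

Since n is a product/quotient, work with relative uncertainties:
  (1·δP/P)² = (1×0.0593)² = 0.00352;  (1·δV/V)² = (1×0.0312)² = 0.000977;  (-1·δT/T)² = (-1×0.0252)² = 0.000635
δn/n = √(0.00513) = 0.0716
n = 1.67 mol, so δn = 0.0716 × 1.67 = 0.120 mol.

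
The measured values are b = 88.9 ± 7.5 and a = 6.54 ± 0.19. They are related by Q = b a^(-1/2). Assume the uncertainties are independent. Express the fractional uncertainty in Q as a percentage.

8.56%

Since Q is a product/quotient, work with relative uncertainties:
  (1·δb/b)² = (1×0.0844)² = 0.00712;  (−½·δa/a)² = (-0.5×0.0291)² = 0.000211
δQ/Q = √(0.00733) = 0.0856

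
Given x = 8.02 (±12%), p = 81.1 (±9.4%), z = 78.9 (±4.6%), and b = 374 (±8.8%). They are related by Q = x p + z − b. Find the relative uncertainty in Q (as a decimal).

Let w = x·p = 650. δw/w = √((1·δx/x)² + (1·δp/p)²) = √(0.0144 + 0.00884) = 0.152, so δw = 99.1.
Q = w + z − b: δQ = √(δw² + δz² + δb²) = √(9830 + 13.2 + 1080) = 105
Q = 355, so δQ/Q = 105/355 = 0.294.

0.294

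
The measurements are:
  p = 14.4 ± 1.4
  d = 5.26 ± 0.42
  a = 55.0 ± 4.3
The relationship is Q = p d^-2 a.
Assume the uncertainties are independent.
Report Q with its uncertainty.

Relative error in a monomial: (δQ/Q)² = Σ (nᵢ · δxᵢ/xᵢ)².
  (1·δp/p)² = (1×0.0972)² = 0.00945;  (-2·δd/d)² = (-2×0.0798)² = 0.0255;  (1·δa/a)² = (1×0.0782)² = 0.00611
δQ/Q = √(0.0411) = 0.203
Q = 28.6, so δQ = 0.203 × 28.6 = 5.80.

28.6 ± 5.80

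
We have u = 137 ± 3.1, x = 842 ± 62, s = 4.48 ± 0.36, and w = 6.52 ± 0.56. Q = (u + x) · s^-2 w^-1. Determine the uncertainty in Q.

1.44

Let h = u + x = 979. δh = √(δu² + δx²) = √(9.61 + 3840) = 62.1, so δh/h = 0.0634.
Q is then a monomial in h, s, w:
δQ/Q = √((δh/h)² + (-2·δs/s)² + (-1·δw/w)²) = √(0.00402 + 0.0258 + 0.00738) = 0.193
Q = 7.48, so δQ = 0.193 × 7.48 = 1.44.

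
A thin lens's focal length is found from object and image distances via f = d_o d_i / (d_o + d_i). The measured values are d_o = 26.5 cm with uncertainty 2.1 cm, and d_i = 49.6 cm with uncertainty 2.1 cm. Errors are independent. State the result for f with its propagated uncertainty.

17.3 ± 0.928 cm

∂f/∂d_o = (d_i/(d_o+d_i))² = 0.425;  ∂f/∂d_i = (d_o/(d_o+d_i))² = 0.121
δf = √((∂f/∂d_o · δd_o)² + (∂f/∂d_i · δd_i)²) = √(0.796 + 0.0648) = 0.928 cm
f = 17.3 cm.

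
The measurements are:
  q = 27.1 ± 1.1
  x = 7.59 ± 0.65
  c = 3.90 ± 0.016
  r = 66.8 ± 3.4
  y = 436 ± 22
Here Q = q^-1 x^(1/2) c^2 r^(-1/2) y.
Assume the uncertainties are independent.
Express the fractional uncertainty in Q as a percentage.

Since Q is a product/quotient, work with relative uncertainties:
  (-1·δq/q)² = (-1×0.0406)² = 0.00165;  (½·δx/x)² = (0.5×0.0856)² = 0.00183;  (2·δc/c)² = (2×0.00410)² = 6.73e-05;  (−½·δr/r)² = (-0.5×0.0509)² = 0.000648;  (1·δy/y)² = (1×0.0505)² = 0.00255
δQ/Q = √(0.00674) = 0.0821

8.21%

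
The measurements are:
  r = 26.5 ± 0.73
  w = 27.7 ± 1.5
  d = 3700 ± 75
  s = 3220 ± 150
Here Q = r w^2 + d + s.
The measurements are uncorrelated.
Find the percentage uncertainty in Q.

Let p = r·w^2 = 20300. δp/p = √((1·δr/r)² + (2·δw/w)²) = √(0.000759 + 0.0117) = 0.112, so δp = 2270.
Q = p + d + s: δQ = √(δp² + δd² + δs²) = √(5.16e+06 + 5620 + 22500) = 2280
Q = 27300, so δQ/Q = 2280/27300 = 0.0836.

8.36%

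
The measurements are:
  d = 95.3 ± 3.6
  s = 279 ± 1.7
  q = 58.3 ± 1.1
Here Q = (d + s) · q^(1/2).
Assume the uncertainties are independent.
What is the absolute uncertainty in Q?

40.6

Let u = d + s = 374. δu = √(δd² + δs²) = √(13.0 + 2.89) = 3.98, so δu/u = 0.0106.
Q is then a monomial in u, q:
δQ/Q = √((δu/u)² + (½·δq/q)²) = √(0.000113 + 8.9e-05) = 0.0142
Q = 2860, so δQ = 0.0142 × 2860 = 40.6.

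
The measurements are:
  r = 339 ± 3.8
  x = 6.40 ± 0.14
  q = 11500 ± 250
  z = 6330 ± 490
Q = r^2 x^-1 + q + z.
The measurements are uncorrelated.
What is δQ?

787

Let p = r^2·x^-1 = 18000. δp/p = √((2·δr/r)² + (-1·δx/x)²) = √(0.000503 + 0.000479) = 0.0313, so δp = 562.
Q = p + q + z: δQ = √(δp² + δq² + δz²) = √(3.16e+05 + 62500 + 2.4e+05) = 787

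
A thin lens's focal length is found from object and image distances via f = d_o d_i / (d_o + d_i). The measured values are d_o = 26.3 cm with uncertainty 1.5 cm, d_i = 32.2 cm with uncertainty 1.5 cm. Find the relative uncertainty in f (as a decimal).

0.0377

∂f/∂d_o = (d_i/(d_o+d_i))² = 0.303;  ∂f/∂d_i = (d_o/(d_o+d_i))² = 0.202
δf = √((∂f/∂d_o · δd_o)² + (∂f/∂d_i · δd_i)²) = √(0.207 + 0.0919) = 0.546 cm
f = 14.5 cm, so δf/f = 0.546/14.5 = 0.0377.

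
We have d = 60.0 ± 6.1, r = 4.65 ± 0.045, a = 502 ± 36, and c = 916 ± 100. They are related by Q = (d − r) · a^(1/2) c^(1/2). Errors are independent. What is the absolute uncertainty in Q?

4810

Let u = d − r = 55.4. δu = √(δd² + δr²) = √(37.2 + 0.00202) = 6.10, so δu/u = 0.110.
Q is then a monomial in u, a, c:
δQ/Q = √((δu/u)² + (½·δa/a)² + (½·δc/c)²) = √(0.0121 + 0.00129 + 0.00298) = 0.128
Q = 37500, so δQ = 0.128 × 37500 = 4810.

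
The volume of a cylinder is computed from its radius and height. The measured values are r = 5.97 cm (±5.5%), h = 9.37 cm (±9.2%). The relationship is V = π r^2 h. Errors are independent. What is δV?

Each factor contributes (exponent × relative error)² to (δV/V)²:
  (2·δr/r)² = (2×0.0550)² = 0.0121;  (1·δh/h)² = (1×0.0920)² = 0.00846
δV/V = √(0.0206) = 0.143
V = 1050 cm^3, so δV = 0.143 × 1050 = 150 cm^3.

150 cm^3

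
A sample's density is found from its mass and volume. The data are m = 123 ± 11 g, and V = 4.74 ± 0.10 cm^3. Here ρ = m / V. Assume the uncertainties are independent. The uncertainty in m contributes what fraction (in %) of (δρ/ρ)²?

94.7%

(δρ/ρ)² = (1·δm/m)² + (-1·δV/V)²
  m term: (1×0.0894)² = 0.00800
  V term: (-1×0.0211)² = 0.000445
Total = 0.00844. Share from m = 0.00800/0.00844 = 0.947.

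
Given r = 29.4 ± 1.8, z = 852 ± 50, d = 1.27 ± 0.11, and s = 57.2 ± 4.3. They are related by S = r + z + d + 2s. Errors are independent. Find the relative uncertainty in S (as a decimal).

0.0509

For a sum/difference, combine absolute errors in quadrature:
  (δr)² = 3.24;  (δz)² = 2500;  (δd)² = 0.0121;  (2·δs)² = 74.0
δS = √(2580) = 50.8
S = 997, so δS/S = 50.8/997 = 0.0509.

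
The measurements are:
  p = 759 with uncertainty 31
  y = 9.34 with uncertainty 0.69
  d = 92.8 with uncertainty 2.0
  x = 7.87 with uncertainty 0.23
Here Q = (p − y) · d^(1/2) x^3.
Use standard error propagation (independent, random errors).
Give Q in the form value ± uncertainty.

Let u = p − y = 750. δu = √(δp² + δy²) = √(961 + 0.476) = 31.0, so δu/u = 0.0414.
Q is then a monomial in u, d, x:
δQ/Q = √((δu/u)² + (½·δd/d)² + (3·δx/x)²) = √(0.00171 + 0.000116 + 0.00769) = 0.0975
Q = 3.52e+06, so δQ = 0.0975 × 3.52e+06 = 3.43e+05.

(3.52 ± 0.343) × 10^6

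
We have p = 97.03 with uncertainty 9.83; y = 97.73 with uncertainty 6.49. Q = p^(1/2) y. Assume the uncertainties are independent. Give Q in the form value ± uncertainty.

962.7 ± 80.4

Each factor contributes (exponent × relative error)² to (δQ/Q)²:
  (½·δp/p)² = (0.5×0.101)² = 0.00257;  (1·δy/y)² = (1×0.0664)² = 0.00441
δQ/Q = √(0.00698) = 0.0835
Q = 962.7, so δQ = 0.0835 × 962.7 = 80.4.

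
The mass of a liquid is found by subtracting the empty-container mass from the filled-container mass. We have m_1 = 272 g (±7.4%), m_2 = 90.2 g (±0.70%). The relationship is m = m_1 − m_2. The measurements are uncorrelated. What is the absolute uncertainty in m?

20.1 g

Absolute uncertainties add in quadrature for a linear combination:
  (δm_1)² = 405;  (δm_2)² = 0.399
δm = √(406) = 20.1 g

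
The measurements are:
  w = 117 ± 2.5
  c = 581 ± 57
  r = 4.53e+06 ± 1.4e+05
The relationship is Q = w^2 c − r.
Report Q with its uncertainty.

(3.42 ± 0.863) × 10^6

Let p = w^2·c = 7.95e+06. δp/p = √((2·δw/w)² + (1·δc/c)²) = √(0.00183 + 0.00962) = 0.107, so δp = 8.51e+05.
Q = p − r: δQ = √(δp² + δr²) = √(7.24e+11 + 1.96e+10) = 8.63e+05
Q = 3.42e+06.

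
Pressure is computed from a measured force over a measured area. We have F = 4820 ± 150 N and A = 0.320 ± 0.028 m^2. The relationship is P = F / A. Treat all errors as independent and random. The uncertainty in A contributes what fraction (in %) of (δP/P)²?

88.8%

(δP/P)² = (1·δF/F)² + (-1·δA/A)²
  F term: (1×0.0311)² = 0.000968
  A term: (-1×0.0875)² = 0.00766
Total = 0.00862. Share from A = 0.00766/0.00862 = 0.888.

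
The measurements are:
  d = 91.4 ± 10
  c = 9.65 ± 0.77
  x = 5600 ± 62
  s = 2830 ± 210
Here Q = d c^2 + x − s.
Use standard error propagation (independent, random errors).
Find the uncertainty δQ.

1660

Let p = d·c^2 = 8510. δp/p = √((1·δd/d)² + (2·δc/c)²) = √(0.0120 + 0.0255) = 0.193, so δp = 1650.
Q = p + x − s: δQ = √(δp² + δx² + δs²) = √(2.71e+06 + 3840 + 44100) = 1660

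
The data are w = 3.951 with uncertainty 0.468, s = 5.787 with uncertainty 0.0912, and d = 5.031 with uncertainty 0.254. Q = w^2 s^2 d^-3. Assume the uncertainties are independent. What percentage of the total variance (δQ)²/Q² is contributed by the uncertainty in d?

(δQ/Q)² = (2·δw/w)² + (2·δs/s)² + (-3·δd/d)²
  w term: (2×0.118)² = 0.0561
  s term: (2×0.0158)² = 0.000993
  d term: (-3×0.0505)² = 0.0229
Total = 0.0801. Share from d = 0.0229/0.0801 = 0.287.

28.7%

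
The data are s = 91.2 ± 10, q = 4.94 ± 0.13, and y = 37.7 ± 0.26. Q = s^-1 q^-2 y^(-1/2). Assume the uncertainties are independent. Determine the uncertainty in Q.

8.9e-06

Products/powers → add relative errors in quadrature, weighted by exponent:
  (-1·δs/s)² = (-1×0.110)² = 0.0120;  (-2·δq/q)² = (-2×0.0263)² = 0.00277;  (−½·δy/y)² = (-0.5×0.00690)² = 1.19e-05
δQ/Q = √(0.0148) = 0.122
Q = 7.32e-05, so δQ = 0.122 × 7.32e-05 = 8.9e-06.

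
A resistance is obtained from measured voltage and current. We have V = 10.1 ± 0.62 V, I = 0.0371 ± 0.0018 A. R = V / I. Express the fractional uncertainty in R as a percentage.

7.82%

Products/powers → add relative errors in quadrature, weighted by exponent:
  (1·δV/V)² = (1×0.0614)² = 0.00377;  (-1·δI/I)² = (-1×0.0485)² = 0.00235
δR/R = √(0.00612) = 0.0782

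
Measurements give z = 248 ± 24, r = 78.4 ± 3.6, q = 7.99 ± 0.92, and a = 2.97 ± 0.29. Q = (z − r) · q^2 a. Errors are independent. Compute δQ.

9270

Let u = z − r = 170. δu = √(δz² + δr²) = √(576 + 13.0) = 24.3, so δu/u = 0.143.
Q is then a monomial in u, q, a:
δQ/Q = √((δu/u)² + (2·δq/q)² + (1·δa/a)²) = √(0.0205 + 0.0530 + 0.00953) = 0.288
Q = 32200, so δQ = 0.288 × 32200 = 9270.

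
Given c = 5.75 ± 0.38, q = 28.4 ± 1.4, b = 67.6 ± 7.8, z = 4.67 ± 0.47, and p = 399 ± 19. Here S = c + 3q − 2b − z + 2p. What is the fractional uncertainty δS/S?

0.0551

Each term contributes (cᵢ δxᵢ)² to (δS)²:
  (δc)² = 0.144;  (3·δq)² = 17.6;  (2·δb)² = 243;  (δz)² = 0.221;  (2·δp)² = 1440
δS = √(1710) = 41.3
S = 749, so δS/S = 41.3/749 = 0.0551.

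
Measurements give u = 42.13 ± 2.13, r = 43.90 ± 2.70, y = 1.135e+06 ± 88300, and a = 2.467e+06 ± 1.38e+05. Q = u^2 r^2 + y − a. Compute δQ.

Let p = u^2·r^2 = 3.421e+06. δp/p = √((2·δu/u)² + (2·δr/r)²) = √(0.0102 + 0.0151) = 0.159, so δp = 5.45e+05.
Q = p + y − a: δQ = √(δp² + δy² + δa²) = √(2.97e+11 + 7.8e+09 + 1.9e+10) = 5.69e+05

5.69e+05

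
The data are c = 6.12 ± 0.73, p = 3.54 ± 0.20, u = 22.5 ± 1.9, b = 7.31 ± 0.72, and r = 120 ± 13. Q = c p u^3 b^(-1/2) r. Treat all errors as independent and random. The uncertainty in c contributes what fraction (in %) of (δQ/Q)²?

14.9%

(δQ/Q)² = (1·δc/c)² + (1·δp/p)² + (3·δu/u)² + (−½·δb/b)² + (1·δr/r)²
  c term: (1×0.119)² = 0.0142
  p term: (1×0.0565)² = 0.00319
  u term: (3×0.0844)² = 0.0642
  b term: (-0.5×0.0985)² = 0.00243
  r term: (1×0.108)² = 0.0117
Total = 0.0958. Share from c = 0.0142/0.0958 = 0.149.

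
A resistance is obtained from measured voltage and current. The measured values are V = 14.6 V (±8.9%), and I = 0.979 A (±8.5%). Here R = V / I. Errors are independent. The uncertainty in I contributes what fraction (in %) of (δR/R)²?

47.7%

(δR/R)² = (1·δV/V)² + (-1·δI/I)²
  V term: (1×0.0890)² = 0.00792
  I term: (-1×0.0850)² = 0.00723
Total = 0.0151. Share from I = 0.00723/0.0151 = 0.477.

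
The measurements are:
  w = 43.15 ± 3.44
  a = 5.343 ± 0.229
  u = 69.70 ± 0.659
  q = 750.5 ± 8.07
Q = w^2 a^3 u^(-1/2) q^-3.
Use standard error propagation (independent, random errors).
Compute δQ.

1.67e-05

Q is a product of powers, so relative uncertainties combine in quadrature:
  (2·δw/w)² = (2×0.0797)² = 0.0254;  (3·δa/a)² = (3×0.0429)² = 0.0165;  (−½·δu/u)² = (-0.5×0.00945)² = 2.23e-05;  (-3·δq/q)² = (-3×0.0108)² = 0.00104
δQ/Q = √(0.0430) = 0.207
Q = 8.047e-05, so δQ = 0.207 × 8.047e-05 = 1.67e-05.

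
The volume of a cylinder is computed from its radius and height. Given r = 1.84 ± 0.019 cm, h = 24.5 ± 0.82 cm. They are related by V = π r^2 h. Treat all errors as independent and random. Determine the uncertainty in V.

10.2 cm^3

Each factor contributes (exponent × relative error)² to (δV/V)²:
  (2·δr/r)² = (2×0.0103)² = 0.000427;  (1·δh/h)² = (1×0.0335)² = 0.00112
δV/V = √(0.00155) = 0.0393
V = 261 cm^3, so δV = 0.0393 × 261 = 10.2 cm^3.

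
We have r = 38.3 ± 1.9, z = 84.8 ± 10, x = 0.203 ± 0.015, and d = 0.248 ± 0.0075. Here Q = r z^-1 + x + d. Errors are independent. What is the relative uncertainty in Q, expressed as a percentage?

6.67%

Let p = r·z^-1 = 0.452. δp/p = √((1·δr/r)² + (-1·δz/z)²) = √(0.00246 + 0.0139) = 0.128, so δp = 0.0578.
Q = p + x + d: δQ = √(δp² + δx² + δd²) = √(0.00334 + 0.000225 + 5.62e-05) = 0.0602
Q = 0.903, so δQ/Q = 0.0602/0.903 = 0.0667.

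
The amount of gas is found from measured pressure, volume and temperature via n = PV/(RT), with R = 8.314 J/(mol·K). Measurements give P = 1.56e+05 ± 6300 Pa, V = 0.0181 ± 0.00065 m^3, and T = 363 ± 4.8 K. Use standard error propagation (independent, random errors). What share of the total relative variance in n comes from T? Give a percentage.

(δn/n)² = (1·δP/P)² + (1·δV/V)² + (-1·δT/T)²
  P term: (1×0.0404)² = 0.00163
  V term: (1×0.0359)² = 0.00129
  T term: (-1×0.0132)² = 0.000175
Total = 0.00310. Share from T = 0.000175/0.00310 = 0.0565.

5.65%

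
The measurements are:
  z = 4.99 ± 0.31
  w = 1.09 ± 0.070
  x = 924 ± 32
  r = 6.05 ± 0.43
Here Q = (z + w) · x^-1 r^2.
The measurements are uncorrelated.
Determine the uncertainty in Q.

Let u = z + w = 6.08. δu = √(δz² + δw²) = √(0.0961 + 0.00490) = 0.318, so δu/u = 0.0523.
Q is then a monomial in u, x, r:
δQ/Q = √((δu/u)² + (-1·δx/x)² + (2·δr/r)²) = √(0.00273 + 0.00120 + 0.0202) = 0.155
Q = 0.241, so δQ = 0.155 × 0.241 = 0.0374.

0.0374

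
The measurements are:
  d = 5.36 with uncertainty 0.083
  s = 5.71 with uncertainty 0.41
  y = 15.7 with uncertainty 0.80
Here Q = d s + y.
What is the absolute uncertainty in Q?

Let p = d·s = 30.6. δp/p = √((1·δd/d)² + (1·δs/s)²) = √(0.000240 + 0.00516) = 0.0735, so δp = 2.25.
Q = p + y: δQ = √(δp² + δy²) = √(5.05 + 0.640) = 2.39

2.39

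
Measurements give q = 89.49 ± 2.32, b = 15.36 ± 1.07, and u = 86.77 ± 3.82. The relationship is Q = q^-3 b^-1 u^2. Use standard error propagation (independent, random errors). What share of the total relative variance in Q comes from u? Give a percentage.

41.6%

(δQ/Q)² = (-3·δq/q)² + (-1·δb/b)² + (2·δu/u)²
  q term: (-3×0.0259)² = 0.00605
  b term: (-1×0.0697)² = 0.00485
  u term: (2×0.0440)² = 0.00775
Total = 0.0187. Share from u = 0.00775/0.0187 = 0.416.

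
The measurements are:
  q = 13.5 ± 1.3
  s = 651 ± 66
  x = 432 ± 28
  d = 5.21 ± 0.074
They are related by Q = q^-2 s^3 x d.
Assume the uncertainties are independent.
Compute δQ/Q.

Q is a product of powers, so relative uncertainties combine in quadrature:
  (-2·δq/q)² = (-2×0.0963)² = 0.0371;  (3·δs/s)² = (3×0.101)² = 0.0925;  (1·δx/x)² = (1×0.0648)² = 0.00420;  (1·δd/d)² = (1×0.0142)² = 0.000202
δQ/Q = √(0.134) = 0.366

0.366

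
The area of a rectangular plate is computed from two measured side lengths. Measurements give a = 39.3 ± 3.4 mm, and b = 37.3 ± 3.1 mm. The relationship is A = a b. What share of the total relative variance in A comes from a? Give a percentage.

52.0%

(δA/A)² = (1·δa/a)² + (1·δb/b)²
  a term: (1×0.0865)² = 0.00748
  b term: (1×0.0831)² = 0.00691
Total = 0.0144. Share from a = 0.00748/0.0144 = 0.520.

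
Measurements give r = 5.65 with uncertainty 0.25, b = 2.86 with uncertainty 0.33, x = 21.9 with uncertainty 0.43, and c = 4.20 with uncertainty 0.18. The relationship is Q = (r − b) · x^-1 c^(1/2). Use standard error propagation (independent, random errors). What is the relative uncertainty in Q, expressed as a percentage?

Let u = r − b = 2.79. δu = √(δr² + δb²) = √(0.0625 + 0.109) = 0.414, so δu/u = 0.148.
Q is then a monomial in u, x, c:
δQ/Q = √((δu/u)² + (-1·δx/x)² + (½·δc/c)²) = √(0.0220 + 0.000386 + 0.000459) = 0.151

15.1%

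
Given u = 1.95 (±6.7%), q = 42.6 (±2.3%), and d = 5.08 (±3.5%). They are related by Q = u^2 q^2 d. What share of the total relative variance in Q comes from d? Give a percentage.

(δQ/Q)² = (2·δu/u)² + (2·δq/q)² + (1·δd/d)²
  u term: (2×0.0670)² = 0.0180
  q term: (2×0.0230)² = 0.00212
  d term: (1×0.0350)² = 0.00123
Total = 0.0213. Share from d = 0.00123/0.0213 = 0.0575.

5.75%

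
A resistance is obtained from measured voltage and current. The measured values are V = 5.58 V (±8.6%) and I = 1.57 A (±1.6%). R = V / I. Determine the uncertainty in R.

0.311 Ω

Products/powers → add relative errors in quadrature, weighted by exponent:
  (1·δV/V)² = (1×0.0860)² = 0.00740;  (-1·δI/I)² = (-1×0.0160)² = 0.000256
δR/R = √(0.00765) = 0.0875
R = 3.55 Ω, so δR = 0.0875 × 3.55 = 0.311 Ω.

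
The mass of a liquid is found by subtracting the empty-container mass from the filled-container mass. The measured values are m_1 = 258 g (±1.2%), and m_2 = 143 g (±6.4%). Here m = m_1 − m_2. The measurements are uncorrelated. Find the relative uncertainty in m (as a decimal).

0.0840

Sums and differences: (δm)² = Σ (cᵢ δxᵢ)².
  (δm_1)² = 9.59;  (δm_2)² = 83.8
δm = √(93.3) = 9.66 g
m = 115 g, so δm/m = 9.66/115 = 0.0840.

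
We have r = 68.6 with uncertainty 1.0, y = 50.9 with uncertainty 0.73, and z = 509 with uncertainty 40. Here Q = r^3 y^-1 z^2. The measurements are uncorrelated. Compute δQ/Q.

0.164

For a monomial Q ∝ r^3, y^-1, z^2, fractional errors add in quadrature:
  (3·δr/r)² = (3×0.0146)² = 0.00191;  (-1·δy/y)² = (-1×0.0143)² = 0.000206;  (2·δz/z)² = (2×0.0786)² = 0.0247
δQ/Q = √(0.0268) = 0.164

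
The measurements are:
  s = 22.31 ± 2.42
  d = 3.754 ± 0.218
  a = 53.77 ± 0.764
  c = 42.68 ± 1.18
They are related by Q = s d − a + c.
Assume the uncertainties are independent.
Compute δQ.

Let p = s·d = 83.75. δp/p = √((1·δs/s)² + (1·δd/d)²) = √(0.0118 + 0.00337) = 0.123, so δp = 10.3.
Q = p − a + c: δQ = √(δp² + δa² + δc²) = √(106 + 0.584 + 1.39) = 10.4

10.4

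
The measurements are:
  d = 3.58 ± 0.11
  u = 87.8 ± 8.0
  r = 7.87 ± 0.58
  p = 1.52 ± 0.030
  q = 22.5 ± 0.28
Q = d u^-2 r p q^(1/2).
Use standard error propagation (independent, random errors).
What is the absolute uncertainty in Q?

Since Q is a product/quotient, work with relative uncertainties:
  (1·δd/d)² = (1×0.0307)² = 0.000944;  (-2·δu/u)² = (-2×0.0911)² = 0.0332;  (1·δr/r)² = (1×0.0737)² = 0.00543;  (1·δp/p)² = (1×0.0197)² = 0.000390;  (½·δq/q)² = (0.5×0.0124)² = 3.87e-05
δQ/Q = √(0.0400) = 0.200
Q = 0.0264, so δQ = 0.200 × 0.0264 = 0.00527.

0.00527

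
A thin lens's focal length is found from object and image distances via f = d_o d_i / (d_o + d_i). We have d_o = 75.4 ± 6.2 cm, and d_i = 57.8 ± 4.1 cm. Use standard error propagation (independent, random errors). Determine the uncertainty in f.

∂f/∂d_o = (d_i/(d_o+d_i))² = 0.188;  ∂f/∂d_i = (d_o/(d_o+d_i))² = 0.320
δf = √((∂f/∂d_o · δd_o)² + (∂f/∂d_i · δd_i)²) = √(1.36 + 1.73) = 1.76 cm

1.76 cm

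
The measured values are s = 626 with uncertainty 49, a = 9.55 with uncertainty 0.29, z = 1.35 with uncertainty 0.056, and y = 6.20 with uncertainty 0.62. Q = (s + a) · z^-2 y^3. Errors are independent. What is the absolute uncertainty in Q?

26700

Let u = s + a = 636. δu = √(δs² + δa²) = √(2400 + 0.0841) = 49.0, so δu/u = 0.0771.
Q is then a monomial in u, z, y:
δQ/Q = √((δu/u)² + (-2·δz/z)² + (3·δy/y)²) = √(0.00594 + 0.00688 + 0.0900) = 0.321
Q = 83100, so δQ = 0.321 × 83100 = 26700.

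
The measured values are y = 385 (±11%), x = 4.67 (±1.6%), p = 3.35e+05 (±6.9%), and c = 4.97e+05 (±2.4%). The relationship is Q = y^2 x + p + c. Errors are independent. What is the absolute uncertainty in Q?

Let w = y^2·x = 6.92e+05. δw/w = √((2·δy/y)² + (1·δx/x)²) = √(0.0484 + 0.000256) = 0.221, so δw = 1.53e+05.
Q = w + p + c: δQ = √(δw² + δp² + δc²) = √(2.33e+10 + 5.34e+08 + 1.42e+08) = 1.55e+05

1.55e+05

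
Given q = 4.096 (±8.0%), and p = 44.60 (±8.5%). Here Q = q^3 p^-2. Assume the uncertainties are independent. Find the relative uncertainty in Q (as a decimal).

0.294

Products/powers → add relative errors in quadrature, weighted by exponent:
  (3·δq/q)² = (3×0.0800)² = 0.0576;  (-2·δp/p)² = (-2×0.0850)² = 0.0289
δQ/Q = √(0.0865) = 0.294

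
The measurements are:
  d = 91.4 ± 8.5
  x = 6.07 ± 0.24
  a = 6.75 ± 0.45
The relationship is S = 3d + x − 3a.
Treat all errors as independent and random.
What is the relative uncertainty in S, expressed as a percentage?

Absolute uncertainties add in quadrature for a linear combination:
  (3·δd)² = 650;  (δx)² = 0.0576;  (3·δa)² = 1.82
δS = √(652) = 25.5
S = 260, so δS/S = 25.5/260 = 0.0982.

9.82%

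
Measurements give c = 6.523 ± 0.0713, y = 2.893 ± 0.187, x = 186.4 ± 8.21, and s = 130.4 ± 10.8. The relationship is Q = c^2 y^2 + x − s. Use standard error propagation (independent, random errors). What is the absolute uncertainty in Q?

Let p = c^2·y^2 = 356.1. δp/p = √((2·δc/c)² + (2·δy/y)²) = √(0.000478 + 0.0167) = 0.131, so δp = 46.7.
Q = p + x − s: δQ = √(δp² + δx² + δs²) = √(2180 + 67.4 + 117) = 48.6

48.6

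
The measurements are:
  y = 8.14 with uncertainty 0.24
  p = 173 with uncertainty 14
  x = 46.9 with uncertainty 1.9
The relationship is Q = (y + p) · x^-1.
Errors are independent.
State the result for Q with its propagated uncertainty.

Let u = y + p = 181. δu = √(δy² + δp²) = √(0.0576 + 196) = 14.0, so δu/u = 0.0773.
Q is then a monomial in u, x:
δQ/Q = √((δu/u)² + (-1·δx/x)²) = √(0.00598 + 0.00164) = 0.0873
Q = 3.86, so δQ = 0.0873 × 3.86 = 0.337.

3.86 ± 0.337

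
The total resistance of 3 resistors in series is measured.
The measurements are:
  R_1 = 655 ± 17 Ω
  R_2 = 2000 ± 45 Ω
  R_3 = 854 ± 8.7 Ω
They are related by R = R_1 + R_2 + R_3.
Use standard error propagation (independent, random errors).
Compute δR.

48.9 Ω

Each term contributes (cᵢ δxᵢ)² to (δR)²:
  (δR_1)² = 289;  (δR_2)² = 2020;  (δR_3)² = 75.7
δR = √(2390) = 48.9 Ω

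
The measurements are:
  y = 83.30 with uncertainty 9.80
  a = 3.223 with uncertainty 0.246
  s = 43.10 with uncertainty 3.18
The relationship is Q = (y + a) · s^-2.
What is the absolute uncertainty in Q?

0.00867

Let u = y + a = 86.52. δu = √(δy² + δa²) = √(96.0 + 0.0605) = 9.80, so δu/u = 0.113.
Q is then a monomial in u, s:
δQ/Q = √((δu/u)² + (-2·δs/s)²) = √(0.0128 + 0.0218) = 0.186
Q = 0.04658, so δQ = 0.186 × 0.04658 = 0.00867.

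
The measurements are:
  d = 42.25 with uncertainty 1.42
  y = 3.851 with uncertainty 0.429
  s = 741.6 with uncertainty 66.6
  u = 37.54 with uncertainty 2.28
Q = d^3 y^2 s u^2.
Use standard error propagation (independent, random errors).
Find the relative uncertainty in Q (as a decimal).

0.287

Q is a product of powers, so relative uncertainties combine in quadrature:
  (3·δd/d)² = (3×0.0336)² = 0.0102;  (2·δy/y)² = (2×0.111)² = 0.0496;  (1·δs/s)² = (1×0.0898)² = 0.00807;  (2·δu/u)² = (2×0.0607)² = 0.0148
δQ/Q = √(0.0826) = 0.287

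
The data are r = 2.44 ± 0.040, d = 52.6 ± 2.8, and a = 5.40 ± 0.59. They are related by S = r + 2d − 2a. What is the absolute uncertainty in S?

5.72

S is a linear combination, so absolute uncertainties add in quadrature:
  (δr)² = 0.00160;  (2·δd)² = 31.4;  (2·δa)² = 1.39
δS = √(32.8) = 5.72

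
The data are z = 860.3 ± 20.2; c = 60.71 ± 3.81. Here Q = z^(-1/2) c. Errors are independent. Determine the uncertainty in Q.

0.132

For a monomial Q ∝ z^(-1/2), c, fractional errors add in quadrature:
  (−½·δz/z)² = (-0.5×0.0235)² = 0.000138;  (1·δc/c)² = (1×0.0628)² = 0.00394
δQ/Q = √(0.00408) = 0.0638
Q = 2.070, so δQ = 0.0638 × 2.070 = 0.132.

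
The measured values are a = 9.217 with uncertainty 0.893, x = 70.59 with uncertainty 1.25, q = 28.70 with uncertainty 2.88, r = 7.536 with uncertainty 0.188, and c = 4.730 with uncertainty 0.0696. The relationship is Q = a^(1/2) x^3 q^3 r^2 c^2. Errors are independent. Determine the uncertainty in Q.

1.01e+13

Q is a product of powers, so relative uncertainties combine in quadrature:
  (½·δa/a)² = (0.5×0.0969)² = 0.00235;  (3·δx/x)² = (3×0.0177)² = 0.00282;  (3·δq/q)² = (3×0.100)² = 0.0906;  (2·δr/r)² = (2×0.0249)² = 0.00249;  (2·δc/c)² = (2×0.0147)² = 0.000866
δQ/Q = √(0.0992) = 0.315
Q = 3.208e+13, so δQ = 0.315 × 3.208e+13 = 1.01e+13.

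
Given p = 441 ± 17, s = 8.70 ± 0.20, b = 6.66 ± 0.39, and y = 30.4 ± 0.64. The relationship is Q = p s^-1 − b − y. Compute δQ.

Let w = p·s^-1 = 50.7. δw/w = √((1·δp/p)² + (-1·δs/s)²) = √(0.00149 + 0.000528) = 0.0449, so δw = 2.28.
Q = w − b − y: δQ = √(δw² + δb² + δy²) = √(5.18 + 0.152 + 0.410) = 2.40

2.40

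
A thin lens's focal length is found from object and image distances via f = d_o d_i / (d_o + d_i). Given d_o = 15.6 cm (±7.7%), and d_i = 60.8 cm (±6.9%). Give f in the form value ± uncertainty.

∂f/∂d_o = (d_i/(d_o+d_i))² = 0.633;  ∂f/∂d_i = (d_o/(d_o+d_i))² = 0.0417
δf = √((∂f/∂d_o · δd_o)² + (∂f/∂d_i · δd_i)²) = √(0.579 + 0.0306) = 0.781 cm
f = 12.4 cm.

12.4 ± 0.781 cm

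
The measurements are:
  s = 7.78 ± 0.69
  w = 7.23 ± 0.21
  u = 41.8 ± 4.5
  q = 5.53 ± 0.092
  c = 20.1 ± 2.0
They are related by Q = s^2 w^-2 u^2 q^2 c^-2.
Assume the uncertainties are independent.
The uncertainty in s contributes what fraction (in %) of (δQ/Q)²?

(δQ/Q)² = (2·δs/s)² + (-2·δw/w)² + (2·δu/u)² + (2·δq/q)² + (-2·δc/c)²
  s term: (2×0.0887)² = 0.0315
  w term: (-2×0.0290)² = 0.00337
  u term: (2×0.108)² = 0.0464
  q term: (2×0.0166)² = 0.00111
  c term: (-2×0.0995)² = 0.0396
Total = 0.122. Share from s = 0.0315/0.122 = 0.258.

25.8%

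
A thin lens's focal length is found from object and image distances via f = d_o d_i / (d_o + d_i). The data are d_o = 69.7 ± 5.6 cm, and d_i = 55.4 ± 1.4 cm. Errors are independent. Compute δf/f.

0.0383

∂f/∂d_o = (d_i/(d_o+d_i))² = 0.196;  ∂f/∂d_i = (d_o/(d_o+d_i))² = 0.310
δf = √((∂f/∂d_o · δd_o)² + (∂f/∂d_i · δd_i)²) = √(1.21 + 0.189) = 1.18 cm
f = 30.9 cm, so δf/f = 1.18/30.9 = 0.0383.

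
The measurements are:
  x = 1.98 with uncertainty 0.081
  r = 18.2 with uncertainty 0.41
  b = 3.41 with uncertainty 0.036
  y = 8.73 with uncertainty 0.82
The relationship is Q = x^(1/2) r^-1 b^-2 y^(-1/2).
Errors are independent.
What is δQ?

Since Q is a product/quotient, work with relative uncertainties:
  (½·δx/x)² = (0.5×0.0409)² = 0.000418;  (-1·δr/r)² = (-1×0.0225)² = 0.000507;  (-2·δb/b)² = (-2×0.0106)² = 0.000446;  (−½·δy/y)² = (-0.5×0.0939)² = 0.00221
δQ/Q = √(0.00358) = 0.0598
Q = 0.00225, so δQ = 0.0598 × 0.00225 = 0.000135.

0.000135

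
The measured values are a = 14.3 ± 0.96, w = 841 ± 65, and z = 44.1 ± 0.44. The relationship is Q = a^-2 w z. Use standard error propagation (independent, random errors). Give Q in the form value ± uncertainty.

181 ± 28.2

Each factor contributes (exponent × relative error)² to (δQ/Q)²:
  (-2·δa/a)² = (-2×0.0671)² = 0.0180;  (1·δw/w)² = (1×0.0773)² = 0.00597;  (1·δz/z)² = (1×0.00998)² = 9.95e-05
δQ/Q = √(0.0241) = 0.155
Q = 181, so δQ = 0.155 × 181 = 28.2.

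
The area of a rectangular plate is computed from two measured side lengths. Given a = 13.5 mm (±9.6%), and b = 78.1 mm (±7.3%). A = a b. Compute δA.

127 mm^2

Since A is a product/quotient, work with relative uncertainties:
  (1·δa/a)² = (1×0.0960)² = 0.00922;  (1·δb/b)² = (1×0.0730)² = 0.00533
δA/A = √(0.0145) = 0.121
A = 1050 mm^2, so δA = 0.121 × 1050 = 127 mm^2.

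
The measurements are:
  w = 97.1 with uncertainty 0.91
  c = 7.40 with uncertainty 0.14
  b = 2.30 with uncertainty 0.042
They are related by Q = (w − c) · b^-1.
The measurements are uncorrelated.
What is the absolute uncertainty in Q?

0.817

Let u = w − c = 89.7. δu = √(δw² + δc²) = √(0.828 + 0.0196) = 0.921, so δu/u = 0.0103.
Q is then a monomial in u, b:
δQ/Q = √((δu/u)² + (-1·δb/b)²) = √(0.000105 + 0.000333) = 0.0209
Q = 39.0, so δQ = 0.0209 × 39.0 = 0.817.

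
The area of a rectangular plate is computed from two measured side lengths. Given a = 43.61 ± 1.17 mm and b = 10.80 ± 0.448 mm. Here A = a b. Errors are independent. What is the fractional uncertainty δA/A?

0.0494

Products/powers → add relative errors in quadrature, weighted by exponent:
  (1·δa/a)² = (1×0.0268)² = 0.000720;  (1·δb/b)² = (1×0.0415)² = 0.00172
δA/A = √(0.00244) = 0.0494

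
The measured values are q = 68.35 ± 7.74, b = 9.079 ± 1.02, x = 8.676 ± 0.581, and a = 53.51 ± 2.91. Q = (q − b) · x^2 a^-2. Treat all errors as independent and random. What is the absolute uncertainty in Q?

0.338

Let u = q − b = 59.27. δu = √(δq² + δb²) = √(59.9 + 1.04) = 7.81, so δu/u = 0.132.
Q is then a monomial in u, x, a:
δQ/Q = √((δu/u)² + (2·δx/x)² + (-2·δa/a)²) = √(0.0173 + 0.0179 + 0.0118) = 0.217
Q = 1.558, so δQ = 0.217 × 1.558 = 0.338.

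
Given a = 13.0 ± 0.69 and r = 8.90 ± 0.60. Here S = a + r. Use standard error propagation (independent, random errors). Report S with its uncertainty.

Each term contributes (cᵢ δxᵢ)² to (δS)²:
  (δa)² = 0.476;  (δr)² = 0.360
δS = √(0.836) = 0.914
S = 21.9.

21.9 ± 0.914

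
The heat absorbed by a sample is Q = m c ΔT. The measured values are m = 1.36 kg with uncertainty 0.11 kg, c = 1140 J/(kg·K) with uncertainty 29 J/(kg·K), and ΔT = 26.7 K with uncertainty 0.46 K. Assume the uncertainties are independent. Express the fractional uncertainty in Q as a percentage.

Q is a product of powers, so relative uncertainties combine in quadrature:
  (1·δm/m)² = (1×0.0809)² = 0.00654;  (1·δc/c)² = (1×0.0254)² = 0.000647;  (1·δΔT/ΔT)² = (1×0.0172)² = 0.000297
δQ/Q = √(0.00749) = 0.0865

8.65%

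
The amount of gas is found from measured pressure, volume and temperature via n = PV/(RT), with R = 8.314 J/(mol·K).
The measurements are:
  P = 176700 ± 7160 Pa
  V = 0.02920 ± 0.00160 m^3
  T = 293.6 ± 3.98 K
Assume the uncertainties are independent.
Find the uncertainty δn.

Since n is a product/quotient, work with relative uncertainties:
  (1·δP/P)² = (1×0.0405)² = 0.00164;  (1·δV/V)² = (1×0.0548)² = 0.00300;  (-1·δT/T)² = (-1×0.0136)² = 0.000184
δn/n = √(0.00483) = 0.0695
n = 2.114 mol, so δn = 0.0695 × 2.114 = 0.147 mol.

0.147 mol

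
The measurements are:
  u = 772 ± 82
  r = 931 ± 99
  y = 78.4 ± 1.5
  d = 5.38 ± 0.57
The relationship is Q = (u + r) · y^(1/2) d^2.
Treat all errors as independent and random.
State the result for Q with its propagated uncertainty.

(4.36 ± 0.983) × 10^5

Let w = u + r = 1700. δw = √(δu² + δr²) = √(6720 + 9800) = 129, so δw/w = 0.0755.
Q is then a monomial in w, y, d:
δQ/Q = √((δw/w)² + (½·δy/y)² + (2·δd/d)²) = √(0.00570 + 9.15e-05 + 0.0449) = 0.225
Q = 4.36e+05, so δQ = 0.225 × 4.36e+05 = 98300.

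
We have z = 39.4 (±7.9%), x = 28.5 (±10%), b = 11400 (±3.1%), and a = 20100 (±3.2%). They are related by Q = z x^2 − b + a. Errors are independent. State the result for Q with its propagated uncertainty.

40700 ± 6920

Let p = z·x^2 = 32000. δp/p = √((1·δz/z)² + (2·δx/x)²) = √(0.00624 + 0.0400) = 0.215, so δp = 6880.
Q = p − b + a: δQ = √(δp² + δb² + δa²) = √(4.74e+07 + 1.25e+05 + 4.14e+05) = 6920
Q = 40700.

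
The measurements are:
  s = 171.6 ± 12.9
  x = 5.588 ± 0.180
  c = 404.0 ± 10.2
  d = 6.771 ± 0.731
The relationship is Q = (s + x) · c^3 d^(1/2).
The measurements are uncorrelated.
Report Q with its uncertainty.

Let u = s + x = 177.2. δu = √(δs² + δx²) = √(166 + 0.0324) = 12.9, so δu/u = 0.0728.
Q is then a monomial in u, c, d:
δQ/Q = √((δu/u)² + (3·δc/c)² + (½·δd/d)²) = √(0.00530 + 0.00574 + 0.00291) = 0.118
Q = 3.04e+10, so δQ = 0.118 × 3.04e+10 = 3.59e+09.

(3.040 ± 0.359) × 10^10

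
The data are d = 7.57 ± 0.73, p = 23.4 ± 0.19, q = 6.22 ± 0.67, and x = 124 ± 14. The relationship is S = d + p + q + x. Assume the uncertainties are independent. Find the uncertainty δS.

14.0

S is a linear combination, so absolute uncertainties add in quadrature:
  (δd)² = 0.533;  (δp)² = 0.0361;  (δq)² = 0.449;  (δx)² = 196
δS = √(197) = 14.0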